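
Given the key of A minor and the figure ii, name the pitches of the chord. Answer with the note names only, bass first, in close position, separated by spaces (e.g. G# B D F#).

ii is the minor supertonic, borrowed from the parallel major (the Dorian ii). In A minor that root is B.
So the chord is B-D-F#.

B D F#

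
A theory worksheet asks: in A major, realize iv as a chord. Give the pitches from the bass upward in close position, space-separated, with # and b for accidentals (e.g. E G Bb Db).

iv is the minor subdominant, borrowed from the parallel minor. In A major that root is D.
So the chord is D-F-A, a minor triad.

D F A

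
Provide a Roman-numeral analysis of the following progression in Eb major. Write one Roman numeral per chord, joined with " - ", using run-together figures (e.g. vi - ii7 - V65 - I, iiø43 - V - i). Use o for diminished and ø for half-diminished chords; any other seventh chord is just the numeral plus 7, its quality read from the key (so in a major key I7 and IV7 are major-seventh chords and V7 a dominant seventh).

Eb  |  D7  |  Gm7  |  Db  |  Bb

Eb: root Eb is the tonic; major triad there is I.
D7: chromatic; D is V of iii, so V7/iii.
Gm7 has root G, degree 3 in Eb major, so iii7.
Db is non-diatonic — bVII, a mixture chord from Eb minor.
Bb: major triad on Bb = scale degree 5 → V.

I - V7/iii - iii7 - bVII - V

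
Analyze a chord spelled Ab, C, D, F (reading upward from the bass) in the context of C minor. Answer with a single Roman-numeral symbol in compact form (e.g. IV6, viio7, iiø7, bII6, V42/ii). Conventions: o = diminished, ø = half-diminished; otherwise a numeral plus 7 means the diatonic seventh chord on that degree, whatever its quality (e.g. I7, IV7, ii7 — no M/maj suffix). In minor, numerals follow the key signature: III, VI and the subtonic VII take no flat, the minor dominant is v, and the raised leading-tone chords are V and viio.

iiø43

The pitches D-F-Ab-C form a half-diminished seventh chord rooted on D.
In C minor, D is the supertonic; the diatonic half-diminished seventh chord there is iiø7.
With Ab in the bass the chord is in second inversion, so the figured bass is 43.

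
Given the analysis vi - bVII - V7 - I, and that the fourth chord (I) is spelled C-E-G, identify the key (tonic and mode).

C major

The chord C is a major triad rooted on C; its label is I.
If C is scale degree 1 and the mode makes that degree carry a major triad, the tonic is C and the mode is major.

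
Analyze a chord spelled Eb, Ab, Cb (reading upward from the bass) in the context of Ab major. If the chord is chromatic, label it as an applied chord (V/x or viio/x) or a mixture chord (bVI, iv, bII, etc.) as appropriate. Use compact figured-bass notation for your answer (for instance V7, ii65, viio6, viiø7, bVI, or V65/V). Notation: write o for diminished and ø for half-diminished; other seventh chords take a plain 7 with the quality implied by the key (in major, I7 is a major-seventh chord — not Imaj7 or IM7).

The pitches Ab-Cb-Eb form a minor triad rooted on Ab.
Ab is the first degree of Ab major. This is the minor tonic, borrowed from the parallel minor.
With Eb in the bass the chord is in second inversion, so the figured bass is 64.

i64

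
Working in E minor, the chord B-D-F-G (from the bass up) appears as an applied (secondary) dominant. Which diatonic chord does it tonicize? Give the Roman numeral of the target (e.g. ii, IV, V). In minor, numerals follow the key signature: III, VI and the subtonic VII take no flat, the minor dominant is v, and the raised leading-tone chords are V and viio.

The chord is a dominant seventh chord on G.
A dominant resolves down a perfect fifth: G → C. In E minor, C is scale degree 6, i.e. VI.

VI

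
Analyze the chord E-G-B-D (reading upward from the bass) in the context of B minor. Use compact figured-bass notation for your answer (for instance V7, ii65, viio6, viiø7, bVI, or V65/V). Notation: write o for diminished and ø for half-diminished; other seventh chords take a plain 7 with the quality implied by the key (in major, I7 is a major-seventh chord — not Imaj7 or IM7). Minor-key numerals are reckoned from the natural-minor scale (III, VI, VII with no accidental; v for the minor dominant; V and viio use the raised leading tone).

iv7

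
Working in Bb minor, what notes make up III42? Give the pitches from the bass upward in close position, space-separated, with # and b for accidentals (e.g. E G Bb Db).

C Db F Ab

The numeral's case and figure indicate a major seventh chord. In Bb minor its root, scale degree 3, is Db.
Stacking thirds from Db gives Db-F-Ab-C.
The figured bass 42 indicates third inversion, placing the seventh (C) in the bass: C-Db-F-Ab.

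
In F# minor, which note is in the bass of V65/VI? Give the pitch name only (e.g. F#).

The applied chord V65/VI is rooted on A: A-C#-E-G.
The figure 65 means first inversion — the third is in the bass.

C#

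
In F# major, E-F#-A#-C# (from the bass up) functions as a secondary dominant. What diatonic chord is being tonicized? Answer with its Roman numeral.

IV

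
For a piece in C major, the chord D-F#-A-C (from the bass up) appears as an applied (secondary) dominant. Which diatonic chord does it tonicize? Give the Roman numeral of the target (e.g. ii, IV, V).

V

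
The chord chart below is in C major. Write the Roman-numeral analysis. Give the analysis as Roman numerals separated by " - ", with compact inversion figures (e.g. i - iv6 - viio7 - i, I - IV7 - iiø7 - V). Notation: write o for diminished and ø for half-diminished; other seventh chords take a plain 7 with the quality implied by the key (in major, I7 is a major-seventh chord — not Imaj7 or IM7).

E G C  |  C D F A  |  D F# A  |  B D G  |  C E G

I6 - ii42 - V/V - V6 - I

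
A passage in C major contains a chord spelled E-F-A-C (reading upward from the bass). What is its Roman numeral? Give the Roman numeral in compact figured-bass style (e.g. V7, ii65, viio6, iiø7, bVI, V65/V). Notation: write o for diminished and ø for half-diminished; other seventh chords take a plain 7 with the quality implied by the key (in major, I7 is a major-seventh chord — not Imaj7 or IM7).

Stacked in thirds the chord is F-A-C-E: a major seventh chord on F.
F is scale degree 4 in C major, and a major seventh chord on that degree is written IV7.
With E in the bass the chord is in third inversion, so the figured bass is 42.

IV42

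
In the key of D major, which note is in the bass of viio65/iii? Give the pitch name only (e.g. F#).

The applied chord viio65/iii is rooted on E#: E#-G#-B-D.
The figure 65 means first inversion — the third is in the bass.

G#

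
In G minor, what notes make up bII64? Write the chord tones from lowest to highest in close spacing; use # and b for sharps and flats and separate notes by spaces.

Eb Ab C

bII64 is the Neapolitan chord — a major triad on the lowered second degree. In G minor that root is Ab.
So the chord is Ab-C-Eb, a major triad.
With the 64 figure the chord is in second inversion; from the bass Eb upward in close position it reads Eb-Ab-C.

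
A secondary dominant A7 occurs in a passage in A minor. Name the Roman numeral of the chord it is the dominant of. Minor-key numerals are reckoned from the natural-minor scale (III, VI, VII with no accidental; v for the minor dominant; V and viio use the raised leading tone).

iv

The chord is a dominant seventh chord on A.
A dominant resolves down a perfect fifth: A → D. In A minor, D is scale degree 4, i.e. iv.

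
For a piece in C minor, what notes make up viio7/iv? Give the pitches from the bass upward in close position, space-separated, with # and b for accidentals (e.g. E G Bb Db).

E G Bb Db

viio7/iv is a secondary leading-tone chord. The target iv is F in C minor; the applied chord is rooted a semitone below, on E.
Building a fully diminished seventh chord on E gives E-G-Bb-Db.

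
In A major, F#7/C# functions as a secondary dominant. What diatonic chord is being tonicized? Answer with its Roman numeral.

ii

The chord is a dominant seventh chord on F#.
A dominant resolves down a perfect fifth: F# → B. In A major, B is scale degree 2, i.e. ii.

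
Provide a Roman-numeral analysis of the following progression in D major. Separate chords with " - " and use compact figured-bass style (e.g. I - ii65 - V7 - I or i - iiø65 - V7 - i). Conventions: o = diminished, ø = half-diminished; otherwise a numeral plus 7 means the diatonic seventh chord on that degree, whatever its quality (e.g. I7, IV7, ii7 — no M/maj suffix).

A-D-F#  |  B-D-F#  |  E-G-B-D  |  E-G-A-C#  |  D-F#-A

I64 - vi - ii7 - V43 - I

A-D-F# has root D, degree 1 in D major, so I64.
B-D-F#: minor triad on B = scale degree 6 → vi.
E-G-B-D: minor seventh chord on E = scale degree 2 → ii7.
E-G-A-C#: dominant seventh chord on A = scale degree 5 → V43.
D-F#-A has root D, degree 1 in D major, so I.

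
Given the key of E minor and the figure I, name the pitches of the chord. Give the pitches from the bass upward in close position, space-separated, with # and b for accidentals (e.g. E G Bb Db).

E G# B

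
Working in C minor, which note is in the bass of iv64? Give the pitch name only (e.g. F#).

C

iv in C minor has root F; the chord is F-Ab-C.
The figure 64 means second inversion — the fifth is in the bass.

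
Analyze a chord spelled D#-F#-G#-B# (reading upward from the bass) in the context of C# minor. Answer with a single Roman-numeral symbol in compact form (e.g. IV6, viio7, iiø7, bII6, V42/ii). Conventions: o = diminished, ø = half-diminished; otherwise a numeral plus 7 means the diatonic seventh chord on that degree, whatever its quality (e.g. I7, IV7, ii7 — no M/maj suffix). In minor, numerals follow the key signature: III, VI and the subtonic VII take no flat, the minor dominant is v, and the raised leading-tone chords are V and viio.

The pitches G#-B#-D#-F# form a dominant seventh chord rooted on G#.
G# is scale degree 5 in C# minor, and a dominant seventh chord on that degree is written V7.
With D# in the bass the chord is in second inversion, so the figured bass is 43.

V43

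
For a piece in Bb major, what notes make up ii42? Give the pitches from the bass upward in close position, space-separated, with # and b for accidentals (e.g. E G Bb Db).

In Bb major, the second degree is C, and the diatonic chord built there is a minor seventh chord.
That chord is spelled C-Eb-G-Bb.
With the 42 figure the chord is in third inversion; from the bass Bb upward in close position it reads Bb-C-Eb-G.

Bb C Eb G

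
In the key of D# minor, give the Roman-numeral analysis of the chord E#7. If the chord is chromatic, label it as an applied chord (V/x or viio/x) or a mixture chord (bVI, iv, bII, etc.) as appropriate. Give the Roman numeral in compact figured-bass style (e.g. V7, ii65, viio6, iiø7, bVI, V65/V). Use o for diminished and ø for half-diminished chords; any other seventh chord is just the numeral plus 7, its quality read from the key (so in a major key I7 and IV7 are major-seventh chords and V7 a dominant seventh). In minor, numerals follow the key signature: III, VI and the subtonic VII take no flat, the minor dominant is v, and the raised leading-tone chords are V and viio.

V7/V

Stacked in thirds the chord is E#-G##-B#-D#: a dominant seventh chord on E#.
E# is not a diatonic chord root with this quality in D# minor, but it lies a perfect fifth above A# (V), so the chord functions as an applied dominant of V.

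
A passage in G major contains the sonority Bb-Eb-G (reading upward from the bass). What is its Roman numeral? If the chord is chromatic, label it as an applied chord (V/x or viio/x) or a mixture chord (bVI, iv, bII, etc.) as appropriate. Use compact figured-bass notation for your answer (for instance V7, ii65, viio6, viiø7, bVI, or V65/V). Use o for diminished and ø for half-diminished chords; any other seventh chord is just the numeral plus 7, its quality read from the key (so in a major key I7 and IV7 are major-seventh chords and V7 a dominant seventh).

bVI64

Stacked in thirds the chord is Eb-G-Bb: a major triad on Eb.
Eb is the lowered sixth degree of G major (diatonic 6 would be E). This is a major triad on the lowered sixth degree, borrowed from the parallel minor.
With Bb in the bass the chord is in second inversion, so the figured bass is 64.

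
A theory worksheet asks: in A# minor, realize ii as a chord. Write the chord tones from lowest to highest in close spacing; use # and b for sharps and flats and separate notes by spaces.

B# D# F##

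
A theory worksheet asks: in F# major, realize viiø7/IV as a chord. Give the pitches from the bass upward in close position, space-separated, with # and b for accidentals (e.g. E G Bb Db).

A# C# E G#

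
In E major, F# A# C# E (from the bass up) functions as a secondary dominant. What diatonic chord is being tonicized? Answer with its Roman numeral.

The chord is a dominant seventh chord on F#.
A dominant resolves down a perfect fifth: F# → B. In E major, B is scale degree 5, i.e. V.

V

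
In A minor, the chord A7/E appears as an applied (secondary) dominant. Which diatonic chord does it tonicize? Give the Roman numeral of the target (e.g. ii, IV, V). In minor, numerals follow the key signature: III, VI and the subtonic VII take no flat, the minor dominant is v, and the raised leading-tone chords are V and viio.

iv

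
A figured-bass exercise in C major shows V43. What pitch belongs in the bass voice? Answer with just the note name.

D

V in C major has root G; the chord is G-B-D-F.
The figure 43 means second inversion — the fifth is in the bass.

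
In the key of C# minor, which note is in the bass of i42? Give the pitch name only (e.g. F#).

i in C# minor has root C#; the chord is C#-E-G#-B.
The figure 42 means third inversion — the seventh is in the bass.

B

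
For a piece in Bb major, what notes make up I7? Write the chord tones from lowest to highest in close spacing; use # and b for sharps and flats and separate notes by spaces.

Bb D F A

The numeral's case and figure indicate a major seventh chord. In Bb major its root, the tonic, is Bb.
That chord is spelled Bb-D-F-A.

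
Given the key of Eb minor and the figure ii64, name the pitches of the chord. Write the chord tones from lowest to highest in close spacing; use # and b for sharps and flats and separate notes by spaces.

C F Ab

Scale degree 2 in Eb minor is F; here the chord built on it is altered to a minor triad. ii64 is the minor supertonic, borrowed from the parallel major (the Dorian ii).
So the chord is F-Ab-C, a minor triad.
The figured bass 64 indicates second inversion, placing the fifth (C) in the bass: C-F-Ab.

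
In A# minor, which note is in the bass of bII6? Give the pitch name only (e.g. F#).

D#

bII in A# minor has root B; the chord is B-D#-F#.
The figure 6 means first inversion — the third is in the bass.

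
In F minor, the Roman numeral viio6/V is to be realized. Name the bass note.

D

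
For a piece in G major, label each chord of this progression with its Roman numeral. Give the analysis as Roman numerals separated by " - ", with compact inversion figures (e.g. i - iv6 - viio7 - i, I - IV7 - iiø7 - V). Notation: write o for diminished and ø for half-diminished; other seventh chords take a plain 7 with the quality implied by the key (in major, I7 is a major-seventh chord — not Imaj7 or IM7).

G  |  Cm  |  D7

I - iv - V7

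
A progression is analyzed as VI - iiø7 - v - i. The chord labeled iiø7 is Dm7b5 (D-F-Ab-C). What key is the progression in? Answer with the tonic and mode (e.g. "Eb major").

iiø7 is given as D-F-Ab-C — a half-diminished seventh chord with root D.
iiø7 on D implies D is the supertonic; that puts the tonic at C, and the lowercase numeral fits minor mode.

C minor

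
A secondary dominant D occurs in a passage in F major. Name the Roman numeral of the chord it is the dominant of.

ii

The chord is a major triad on D.
A dominant resolves down a perfect fifth: D → G. In F major, G is scale degree 2, i.e. ii.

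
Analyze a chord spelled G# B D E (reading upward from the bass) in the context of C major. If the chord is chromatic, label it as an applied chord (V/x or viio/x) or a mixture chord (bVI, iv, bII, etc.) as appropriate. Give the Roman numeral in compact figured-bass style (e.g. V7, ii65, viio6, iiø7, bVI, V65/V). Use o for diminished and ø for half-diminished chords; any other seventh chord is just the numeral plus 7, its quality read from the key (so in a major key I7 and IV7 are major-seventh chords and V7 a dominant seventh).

V65/vi

Stacked in thirds the chord is E-G#-B-D: a dominant seventh chord on E.
E is not a diatonic chord root with this quality in C major, but it lies a perfect fifth above A (vi), so the chord functions as an applied dominant of vi.
With G# in the bass the chord is in first inversion, so the figured bass is 65.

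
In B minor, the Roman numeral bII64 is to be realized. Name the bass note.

G

bII in B minor has root C; the chord is C-E-G.
The figure 64 means second inversion — the fifth is in the bass.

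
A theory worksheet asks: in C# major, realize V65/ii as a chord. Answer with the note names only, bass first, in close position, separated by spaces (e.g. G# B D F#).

C## E# G# A#

The slash means an applied dominant: we want the dominant of ii. In C# major, ii is D# minor, and its dominant is built on A#.
Building a dominant seventh chord on A# gives A#-C##-E#-G#.
The figured bass 65 indicates first inversion, placing the third (C##) in the bass: C##-E#-G#-A#.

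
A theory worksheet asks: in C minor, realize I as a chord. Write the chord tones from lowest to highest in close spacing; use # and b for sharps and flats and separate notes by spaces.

C E G

Scale degree 1 in C minor is C; here the chord built on it is altered to a major triad. I is the major tonic (Picardy third), borrowed from the parallel major.
So the chord is C-E-G.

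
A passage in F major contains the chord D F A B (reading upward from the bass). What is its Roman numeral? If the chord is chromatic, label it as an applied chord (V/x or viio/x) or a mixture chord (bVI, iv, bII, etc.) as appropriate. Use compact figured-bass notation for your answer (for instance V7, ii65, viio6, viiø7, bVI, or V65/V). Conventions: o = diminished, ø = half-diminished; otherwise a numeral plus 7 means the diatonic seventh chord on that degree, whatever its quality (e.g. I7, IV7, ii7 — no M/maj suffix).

viiø65/V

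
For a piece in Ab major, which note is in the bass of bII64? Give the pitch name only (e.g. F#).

Fb

bII in Ab major has root Bbb; the chord is Bbb-Db-Fb.
The figure 64 means second inversion — the fifth is in the bass.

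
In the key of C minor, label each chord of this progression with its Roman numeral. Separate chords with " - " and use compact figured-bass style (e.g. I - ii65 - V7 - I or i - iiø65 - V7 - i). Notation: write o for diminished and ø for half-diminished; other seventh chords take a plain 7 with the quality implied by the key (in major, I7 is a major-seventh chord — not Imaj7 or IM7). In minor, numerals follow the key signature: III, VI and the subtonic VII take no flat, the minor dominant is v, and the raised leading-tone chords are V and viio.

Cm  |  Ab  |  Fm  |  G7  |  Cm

i - VI - iv - V7 - i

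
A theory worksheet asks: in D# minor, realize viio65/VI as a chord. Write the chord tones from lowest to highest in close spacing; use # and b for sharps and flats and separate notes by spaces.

C# E G A#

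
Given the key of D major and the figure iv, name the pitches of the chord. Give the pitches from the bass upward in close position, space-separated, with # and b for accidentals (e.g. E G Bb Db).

Scale degree 4 in D major is G; here the chord built on it is altered to a minor triad. iv is the minor subdominant, borrowed from the parallel minor.
So the chord is G-Bb-D, a minor triad.

G Bb D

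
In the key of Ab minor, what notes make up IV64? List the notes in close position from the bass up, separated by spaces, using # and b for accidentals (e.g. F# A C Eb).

Scale degree 4 in Ab minor is Db; here the chord built on it is altered to a major triad. IV64 is the major subdominant, borrowed from the parallel major.
So the chord is Db-F-Ab.
The figured bass 64 indicates second inversion, placing the fifth (Ab) in the bass: Ab-Db-F.

Ab Db F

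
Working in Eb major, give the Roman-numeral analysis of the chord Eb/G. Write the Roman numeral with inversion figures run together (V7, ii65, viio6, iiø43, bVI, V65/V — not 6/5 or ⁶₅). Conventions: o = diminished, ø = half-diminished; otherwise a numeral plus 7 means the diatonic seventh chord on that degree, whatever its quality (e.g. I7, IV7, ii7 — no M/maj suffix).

I6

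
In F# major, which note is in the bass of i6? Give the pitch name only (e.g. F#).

A

i in F# major has root F#; the chord is F#-A-C#.
The figure 6 means first inversion — the third is in the bass.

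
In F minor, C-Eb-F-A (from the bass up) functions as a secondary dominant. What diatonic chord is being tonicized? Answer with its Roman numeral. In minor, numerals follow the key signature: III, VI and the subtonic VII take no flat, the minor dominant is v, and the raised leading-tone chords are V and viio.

iv

The chord is a dominant seventh chord on F.
A dominant resolves down a perfect fifth: F → Bb. In F minor, Bb is scale degree 4, i.e. iv.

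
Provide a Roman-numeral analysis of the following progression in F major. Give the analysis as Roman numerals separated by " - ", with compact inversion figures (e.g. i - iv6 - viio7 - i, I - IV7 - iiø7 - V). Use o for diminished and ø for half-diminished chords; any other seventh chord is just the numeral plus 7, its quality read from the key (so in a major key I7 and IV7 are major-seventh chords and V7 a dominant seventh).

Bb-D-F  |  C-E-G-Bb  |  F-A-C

IV - V7 - I

Bb-D-F: root Bb is the subdominant; major triad there is IV.
C-E-G-Bb: dominant seventh chord on C = scale degree 5 → V7.
F-A-C: major triad on F = scale degree 1 → I.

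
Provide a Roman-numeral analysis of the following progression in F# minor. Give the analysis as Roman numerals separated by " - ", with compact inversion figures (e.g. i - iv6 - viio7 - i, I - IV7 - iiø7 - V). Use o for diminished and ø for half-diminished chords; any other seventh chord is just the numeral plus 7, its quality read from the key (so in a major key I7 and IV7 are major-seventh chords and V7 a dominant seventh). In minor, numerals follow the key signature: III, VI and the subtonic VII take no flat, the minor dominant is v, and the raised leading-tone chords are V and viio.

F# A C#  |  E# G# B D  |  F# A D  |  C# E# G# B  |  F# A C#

i - viio7 - VI6 - V7 - i

F#-A-C#: root F# is the tonic; minor triad there is i.
E#-G#-B-D has root E#, degree 7 in F# minor, so viio7.
F#-A-D: major triad on D = scale degree 6 → VI6.
C#-E#-G#-B: dominant seventh chord on C# = scale degree 5 → V7.
F#-A-C#: minor triad on F# = scale degree 1 → i.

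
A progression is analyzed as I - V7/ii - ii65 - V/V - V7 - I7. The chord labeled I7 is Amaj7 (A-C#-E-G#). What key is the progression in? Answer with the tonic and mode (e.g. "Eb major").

A major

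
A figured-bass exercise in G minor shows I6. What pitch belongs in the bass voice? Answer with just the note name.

I in G minor has root G; the chord is G-B-D.
The figure 6 means first inversion — the third is in the bass.

B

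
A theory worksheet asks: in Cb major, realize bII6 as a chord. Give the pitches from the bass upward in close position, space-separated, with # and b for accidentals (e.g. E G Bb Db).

Fb Abb Dbb

bII6 is the Neapolitan sixth — a major triad on the lowered second degree, here in its customary first inversion. In Cb major that root is Dbb.
So the chord is Dbb-Fb-Abb, a major triad.
The figured bass 6 indicates first inversion, placing the third (Fb) in the bass: Fb-Abb-Dbb.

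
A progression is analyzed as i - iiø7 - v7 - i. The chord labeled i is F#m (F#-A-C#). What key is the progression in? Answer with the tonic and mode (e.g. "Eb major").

i is given as F#-A-C# — a minor triad with root F#.
If F# is scale degree 1 and the mode makes that degree carry a minor triad, the tonic is F# and the mode is minor.

F# minor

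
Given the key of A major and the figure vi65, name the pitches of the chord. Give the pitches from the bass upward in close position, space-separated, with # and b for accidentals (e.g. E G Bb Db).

A C# E F#

In A major, the submediant is F#, and the diatonic chord built there is a minor seventh chord.
That chord is spelled F#-A-C#-E.
With the 65 figure the chord is in first inversion; from the bass A upward in close position it reads A-C#-E-F#.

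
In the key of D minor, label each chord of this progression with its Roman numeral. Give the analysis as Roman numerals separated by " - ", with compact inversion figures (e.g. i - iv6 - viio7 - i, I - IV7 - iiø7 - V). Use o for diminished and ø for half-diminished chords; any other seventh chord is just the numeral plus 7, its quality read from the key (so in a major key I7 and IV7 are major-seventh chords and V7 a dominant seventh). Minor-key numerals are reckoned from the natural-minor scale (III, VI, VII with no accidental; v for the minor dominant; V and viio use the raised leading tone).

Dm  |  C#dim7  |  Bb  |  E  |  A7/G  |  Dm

i - viio7 - VI - V/V - V42 - i

Dm has root D, degree 1 in D minor, so i.
C#dim7: root C# is the leading tone; fully diminished seventh chord there is viio7.
Bb: root Bb is the submediant; major triad there is VI.
E is the secondary dominant of V (major triad on E): V/V.
A7/G: root A is the dominant; dominant seventh chord there is V42.
Dm has root D, degree 1 in D minor, so i.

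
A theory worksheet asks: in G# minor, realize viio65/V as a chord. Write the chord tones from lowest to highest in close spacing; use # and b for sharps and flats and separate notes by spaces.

E# G# B C##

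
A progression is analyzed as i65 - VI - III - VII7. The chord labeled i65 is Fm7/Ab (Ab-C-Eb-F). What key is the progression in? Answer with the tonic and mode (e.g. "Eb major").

F minor

The anchor chord is a minor seventh chord on F, labeled i65.
If F is scale degree 1 and the mode makes that degree carry a minor seventh chord, the tonic is F and the mode is minor.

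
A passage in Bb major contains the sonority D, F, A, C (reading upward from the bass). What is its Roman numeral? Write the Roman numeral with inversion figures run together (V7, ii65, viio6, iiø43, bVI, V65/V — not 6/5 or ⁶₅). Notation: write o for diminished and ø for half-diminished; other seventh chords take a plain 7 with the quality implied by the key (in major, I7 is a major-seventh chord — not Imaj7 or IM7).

iii7

The pitches D-F-A-C form a minor seventh chord rooted on D.
D is scale degree 3 in Bb major, and a minor seventh chord on that degree is written iii7.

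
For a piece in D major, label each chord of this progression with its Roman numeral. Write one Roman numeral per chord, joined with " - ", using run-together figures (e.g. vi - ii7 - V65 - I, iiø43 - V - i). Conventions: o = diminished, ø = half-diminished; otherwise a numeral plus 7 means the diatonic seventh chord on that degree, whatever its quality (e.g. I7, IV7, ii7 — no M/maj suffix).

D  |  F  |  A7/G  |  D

D has root D, degree 1 in D major, so I.
F is non-diatonic — bIII, a mixture chord from D minor.
A7/G has root A, degree 5 in D major, so V42.
D: root D is the tonic; major triad there is I.

I - bIII - V42 - I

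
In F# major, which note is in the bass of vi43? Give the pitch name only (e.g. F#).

vi in F# major has root D#; the chord is D#-F#-A#-C#.
The figure 43 means second inversion — the fifth is in the bass.

A#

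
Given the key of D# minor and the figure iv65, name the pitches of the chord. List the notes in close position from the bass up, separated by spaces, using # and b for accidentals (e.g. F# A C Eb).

B D# F# G#

In D# minor, the fourth degree is G#, and the diatonic chord built there is a minor seventh chord.
That chord is spelled G#-B-D#-F#.
With the 65 figure the chord is in first inversion; from the bass B upward in close position it reads B-D#-F#-G#.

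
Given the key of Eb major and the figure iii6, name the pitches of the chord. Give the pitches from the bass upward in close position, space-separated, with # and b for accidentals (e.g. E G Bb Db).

Bb D G

In Eb major, scale degree 3 is G, and the diatonic chord built there is a minor triad.
Stacking thirds from G gives G-Bb-D.
The figured bass 6 indicates first inversion, placing the third (Bb) in the bass: Bb-D-G.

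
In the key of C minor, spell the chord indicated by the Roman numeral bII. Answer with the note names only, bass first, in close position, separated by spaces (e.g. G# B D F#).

Db F Ab

bII is the Neapolitan chord — a major triad on the lowered second degree. In C minor that root is Db.
So the chord is Db-F-Ab.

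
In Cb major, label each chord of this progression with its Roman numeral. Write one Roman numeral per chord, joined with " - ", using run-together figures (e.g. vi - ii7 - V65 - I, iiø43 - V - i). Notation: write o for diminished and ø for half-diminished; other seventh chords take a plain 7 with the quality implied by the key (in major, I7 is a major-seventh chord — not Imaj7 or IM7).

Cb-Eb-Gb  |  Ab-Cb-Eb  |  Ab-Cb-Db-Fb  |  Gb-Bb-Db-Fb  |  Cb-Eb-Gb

I - vi - ii43 - V7 - I

Cb-Eb-Gb: root Cb is the tonic; major triad there is I.
Ab-Cb-Eb: root Ab is the submediant; minor triad there is vi.
Ab-Cb-Db-Fb: root Db is the supertonic; minor seventh chord there is ii43.
Gb-Bb-Db-Fb: dominant seventh chord on Gb = scale degree 5 → V7.
Cb-Eb-Gb: major triad on Cb = scale degree 1 → I.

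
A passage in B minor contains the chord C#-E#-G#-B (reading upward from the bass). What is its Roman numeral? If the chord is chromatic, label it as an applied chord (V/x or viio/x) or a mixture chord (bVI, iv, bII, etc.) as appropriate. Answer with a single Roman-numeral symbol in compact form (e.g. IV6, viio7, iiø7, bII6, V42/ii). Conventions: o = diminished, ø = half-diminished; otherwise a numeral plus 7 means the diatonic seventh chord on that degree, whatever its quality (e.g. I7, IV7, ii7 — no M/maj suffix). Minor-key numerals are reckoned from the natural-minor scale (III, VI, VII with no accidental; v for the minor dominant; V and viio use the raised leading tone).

V7/V

The pitches C#-E#-G#-B form a dominant seventh chord rooted on C#.
C# is not a diatonic chord root with this quality in B minor, but it lies a perfect fifth above F# (V), so the chord functions as an applied dominant of V.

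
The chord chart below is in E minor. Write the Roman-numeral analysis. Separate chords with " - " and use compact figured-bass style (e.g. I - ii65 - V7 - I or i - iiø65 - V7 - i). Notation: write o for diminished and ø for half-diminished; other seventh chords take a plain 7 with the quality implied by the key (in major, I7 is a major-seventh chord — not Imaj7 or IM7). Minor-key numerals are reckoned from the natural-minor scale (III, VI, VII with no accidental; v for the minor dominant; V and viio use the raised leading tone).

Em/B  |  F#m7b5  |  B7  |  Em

Em/B has root E, degree 1 in E minor, so i64.
F#m7b5 has root F#, degree 2 in E minor, so iiø7.
B7: root B is the dominant; dominant seventh chord there is V7.
Em has root E, degree 1 in E minor, so i.

i64 - iiø7 - V7 - i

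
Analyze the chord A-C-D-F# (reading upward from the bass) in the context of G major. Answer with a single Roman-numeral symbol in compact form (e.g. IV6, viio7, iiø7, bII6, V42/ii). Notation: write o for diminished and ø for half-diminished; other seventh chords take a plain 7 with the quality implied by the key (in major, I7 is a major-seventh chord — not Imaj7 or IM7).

The pitches D-F#-A-C form a dominant seventh chord rooted on D.
In G major, D is the dominant; the diatonic dominant seventh chord there is V7.
With A in the bass the chord is in second inversion, so the figured bass is 43.

V43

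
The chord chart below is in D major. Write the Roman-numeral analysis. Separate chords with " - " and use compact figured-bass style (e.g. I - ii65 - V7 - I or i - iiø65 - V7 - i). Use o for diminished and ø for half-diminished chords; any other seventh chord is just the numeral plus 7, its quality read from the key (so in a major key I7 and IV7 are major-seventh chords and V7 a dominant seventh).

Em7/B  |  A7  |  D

Em7/B: root E is the supertonic; minor seventh chord there is ii43.
A7 has root A, degree 5 in D major, so V7.
D: major triad on D = scale degree 1 → I.

ii43 - V7 - I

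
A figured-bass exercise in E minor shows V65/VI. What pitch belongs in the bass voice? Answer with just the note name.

B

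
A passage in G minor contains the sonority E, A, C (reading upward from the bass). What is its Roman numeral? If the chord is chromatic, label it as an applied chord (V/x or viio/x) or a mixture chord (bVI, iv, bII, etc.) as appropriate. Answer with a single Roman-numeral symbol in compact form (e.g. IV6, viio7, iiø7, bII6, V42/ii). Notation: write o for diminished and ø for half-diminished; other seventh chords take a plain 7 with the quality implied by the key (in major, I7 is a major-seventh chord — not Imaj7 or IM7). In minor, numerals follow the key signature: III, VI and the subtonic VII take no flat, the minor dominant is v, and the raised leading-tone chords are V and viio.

ii64

The pitches A-C-E form a minor triad rooted on A.
A is the second degree of G minor. This is the minor supertonic, borrowed from the parallel major (the Dorian ii).
With E in the bass the chord is in second inversion, so the figured bass is 64.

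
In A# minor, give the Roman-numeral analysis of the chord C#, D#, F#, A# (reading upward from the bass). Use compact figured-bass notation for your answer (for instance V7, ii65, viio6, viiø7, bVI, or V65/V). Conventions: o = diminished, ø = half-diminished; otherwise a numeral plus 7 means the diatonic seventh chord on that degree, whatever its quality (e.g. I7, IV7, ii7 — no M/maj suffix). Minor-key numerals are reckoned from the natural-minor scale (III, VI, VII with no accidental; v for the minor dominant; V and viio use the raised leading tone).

iv42

Stacked in thirds the chord is D#-F#-A#-C#: a minor seventh chord on D#.
D# is scale degree 4 in A# minor, and a minor seventh chord on that degree is written iv7.
With C# in the bass the chord is in third inversion, so the figured bass is 42.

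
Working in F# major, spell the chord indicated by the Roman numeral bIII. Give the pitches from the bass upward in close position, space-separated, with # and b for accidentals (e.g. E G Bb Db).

A C# E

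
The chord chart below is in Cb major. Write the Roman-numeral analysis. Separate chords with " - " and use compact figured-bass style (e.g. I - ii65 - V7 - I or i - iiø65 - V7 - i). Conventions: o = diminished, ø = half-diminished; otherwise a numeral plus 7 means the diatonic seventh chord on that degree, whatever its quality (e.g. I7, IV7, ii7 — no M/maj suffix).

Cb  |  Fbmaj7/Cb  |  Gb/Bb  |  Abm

I - IV43 - V6 - vi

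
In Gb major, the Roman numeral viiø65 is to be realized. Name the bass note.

Ab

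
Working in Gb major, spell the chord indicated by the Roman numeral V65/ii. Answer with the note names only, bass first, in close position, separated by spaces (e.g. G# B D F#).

The slash means an applied dominant: we want the dominant of ii. In Gb major, ii is Ab minor, and its dominant is built on Eb.
Building a dominant seventh chord on Eb gives Eb-G-Bb-Db.
The figured bass 65 indicates first inversion, placing the third (G) in the bass: G-Bb-Db-Eb.

G Bb Db Eb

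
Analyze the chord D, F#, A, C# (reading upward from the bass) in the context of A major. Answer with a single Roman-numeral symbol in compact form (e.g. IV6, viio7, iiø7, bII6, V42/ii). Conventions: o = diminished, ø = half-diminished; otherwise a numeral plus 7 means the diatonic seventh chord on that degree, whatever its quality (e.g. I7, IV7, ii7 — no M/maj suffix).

The pitches D-F#-A-C# form a major seventh chord rooted on D.
D is scale degree 4 in A major, and a major seventh chord on that degree is written IV7.

IV7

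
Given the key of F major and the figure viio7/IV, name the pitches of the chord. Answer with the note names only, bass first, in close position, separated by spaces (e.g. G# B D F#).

A C Eb Gb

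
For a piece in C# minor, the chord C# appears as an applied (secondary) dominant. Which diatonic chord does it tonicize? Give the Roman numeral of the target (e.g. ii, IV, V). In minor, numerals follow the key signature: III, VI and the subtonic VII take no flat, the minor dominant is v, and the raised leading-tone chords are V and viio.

The chord is a major triad on C#.
A dominant resolves down a perfect fifth: C# → F#. In C# minor, F# is scale degree 4, i.e. iv.

iv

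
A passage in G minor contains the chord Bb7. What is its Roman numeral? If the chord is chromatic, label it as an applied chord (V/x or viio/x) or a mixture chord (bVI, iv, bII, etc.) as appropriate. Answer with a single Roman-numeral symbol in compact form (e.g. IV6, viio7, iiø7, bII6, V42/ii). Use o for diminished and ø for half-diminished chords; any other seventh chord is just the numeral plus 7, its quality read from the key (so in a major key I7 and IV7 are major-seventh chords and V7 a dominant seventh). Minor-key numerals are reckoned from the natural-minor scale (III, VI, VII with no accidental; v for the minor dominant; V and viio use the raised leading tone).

V7/VI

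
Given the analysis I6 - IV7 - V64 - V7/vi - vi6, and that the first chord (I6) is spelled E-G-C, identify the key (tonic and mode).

C major

The chord C/E is a major triad rooted on C; its label is I6.
If C is scale degree 1 and the mode makes that degree carry a major triad, the tonic is C and the mode is major.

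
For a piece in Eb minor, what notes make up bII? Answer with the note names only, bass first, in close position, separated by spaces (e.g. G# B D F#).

Fb Ab Cb

bII is the Neapolitan chord — a major triad on the lowered second degree. In Eb minor that root is Fb.
So the chord is Fb-Ab-Cb.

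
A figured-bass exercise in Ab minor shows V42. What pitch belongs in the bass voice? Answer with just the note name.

V in Ab minor has root Eb; the chord is Eb-G-Bb-Db.
The figure 42 means third inversion — the seventh is in the bass.

Db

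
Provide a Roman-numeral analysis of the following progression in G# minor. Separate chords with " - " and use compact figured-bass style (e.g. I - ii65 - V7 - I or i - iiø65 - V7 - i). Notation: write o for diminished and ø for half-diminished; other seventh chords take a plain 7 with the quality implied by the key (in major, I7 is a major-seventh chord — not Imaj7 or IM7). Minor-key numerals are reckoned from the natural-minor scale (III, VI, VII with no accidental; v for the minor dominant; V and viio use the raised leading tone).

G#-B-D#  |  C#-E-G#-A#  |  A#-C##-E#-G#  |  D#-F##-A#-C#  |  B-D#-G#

i - iiø65 - V7/V - V7 - i6

G#-B-D#: root G# is the tonic; minor triad there is i.
C#-E-G#-A#: root A# is the supertonic; half-diminished seventh chord there is iiø65.
A#-C##-E#-G#: chromatic; A# is V of V, so V7/V.
D#-F##-A#-C#: root D# is the dominant; dominant seventh chord there is V7.
B-D#-G#: root G# is the tonic; minor triad there is i6.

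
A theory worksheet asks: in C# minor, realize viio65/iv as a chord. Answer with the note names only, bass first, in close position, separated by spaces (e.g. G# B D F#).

G# B D E#

The slash marks an applied leading-tone chord: viio of iv. In C# minor, iv is F#, so the leading tone to it is E#, a half step below.
Building a fully diminished seventh chord on E# gives E#-G#-B-D.
The figured bass 65 indicates first inversion, placing the third (G#) in the bass: G#-B-D-E#.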